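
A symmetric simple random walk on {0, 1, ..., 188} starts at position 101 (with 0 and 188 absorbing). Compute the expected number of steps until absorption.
E[τ | X_0 = 101] = 8787

Let v_k = E[τ | X_0 = k]. Boundary: v_0 = v_188 = 0. Recurrence: v_k = 1 + (v_{k-1} + v_{k+1})/2 for 1 ≤ k ≤ 187. The particular solution to v_k − (v_{k-1} + v_{k+1})/2 = 1 is v_k = −k^2. Adding homogeneous solution A + B k and matching boundaries gives v_k = k (188 − k). Substituting k = 101: v_101 = 101 · 87 = 8787.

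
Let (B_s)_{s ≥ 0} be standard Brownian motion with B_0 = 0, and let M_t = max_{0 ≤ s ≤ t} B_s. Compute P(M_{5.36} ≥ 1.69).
P(M_{5.36} ≥ 1.69) = 2·P(B_{5.36} ≥ 1.69) = 2(1 − Φ(1.69/√5.36)) ≈ 0.4654

By the reflection principle for Brownian motion, P(M_t ≥ a) = 2 · P(B_t ≥ a) for a ≥ 0. Since B_t ~ N(0, t), P(B_t ≥ 1.69) = 1 − Φ(1.69/√t) = 1 − Φ(1.69/√5.36) = 1 − Φ(0.7300). So
  P(M_{5.36} ≥ 1.69) = 2(1 − Φ(0.7300)) ≈ 0.4654.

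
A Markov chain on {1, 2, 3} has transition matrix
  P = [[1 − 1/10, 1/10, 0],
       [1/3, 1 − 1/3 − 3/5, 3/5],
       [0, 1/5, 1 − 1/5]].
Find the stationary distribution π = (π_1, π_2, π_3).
π = (5/11, 3/22, 9/22)

This is a birth-death chain on three states, which satisfies detailed balance: π_1 · P_{12} = π_2 · P_{21} and π_2 · P_{23} = π_3 · P_{32}.
From π_1 · 1/10 = π_2 · 1/3: π_2/π_1 = (1/10)/(1/3) = 3/10.
From π_2 · 3/5 = π_3 · 1/5: π_3/π_2 = (3/5)/(1/5) = 3.
Take π_1 proportional to 1; then unnormalized π = (1, 3/10, 9/10). Normalize by dividing by the sum 11/5:
  π = (5/11, 3/22, 9/22).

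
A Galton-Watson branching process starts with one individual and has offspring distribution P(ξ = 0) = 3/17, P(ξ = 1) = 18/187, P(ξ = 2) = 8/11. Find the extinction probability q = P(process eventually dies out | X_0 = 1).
q = 33/136

The pgf is f(s) = 3/17 + 18/187·s + 8/11·s². The extinction probability q is the smallest fixed point of f in [0, 1]. Setting s = f(s):
  8/11·s² + (18/187 − 1)·s + 3/17 = 0
  8/11·s² − (3/17 + 8/11)·s + 3/17 = 0
which factors as (s − 1)·(8/11·s − 3/17) = 0, giving roots s = 1 and s = (3/17)/(8/11) = 33/136.
Mean offspring μ = 18/187 + 2·8/11 = 290/187 > 1 (supercritical), so q < 1. The extinction probability is the smaller root: q = (3/17)/(8/11) = 33/136.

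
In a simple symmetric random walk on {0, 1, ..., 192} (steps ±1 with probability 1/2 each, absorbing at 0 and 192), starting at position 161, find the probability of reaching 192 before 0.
P(hit 192 before 0) = 161/192

Let u_k = P(hit 192 before 0 | start at k). Then u_0 = 0, u_192 = 1, and u_k = u_{k-1}/2 + u_{k+1}/2 for 1 ≤ k ≤ 191. This harmonic recurrence is solved by u_k = k/192, giving u_161 = 161/192.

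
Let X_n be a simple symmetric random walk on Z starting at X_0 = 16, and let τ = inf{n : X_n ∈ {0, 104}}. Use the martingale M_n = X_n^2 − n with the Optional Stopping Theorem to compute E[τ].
E[τ] = 1408

M_n = X_n^2 − n is a martingale (since E[X_{n+1}^2 | F_n] = X_n^2 + 1). By OST (τ has finite mean in a bounded region), E[M_τ] = E[M_0] = X_0^2 − 0 = 16^2 = 256. Also E[M_τ] = E[X_τ^2] − E[τ]. The walk exits at 0 or 104, with P(hit 104 first) = 16/104, so E[X_τ^2] = 104^2 · 16/104 + 0 = 1664. Thus E[τ] = E[X_τ^2] − E[M_τ] = 1664 − 256 = 1408 = 16(104 − 16) = 1408.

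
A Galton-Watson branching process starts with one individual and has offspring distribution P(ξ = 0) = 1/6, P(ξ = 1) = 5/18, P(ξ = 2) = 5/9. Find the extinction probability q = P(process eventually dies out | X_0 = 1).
q = 3/10

The pgf is f(s) = 1/6 + 5/18·s + 5/9·s². The extinction probability q is the smallest fixed point of f in [0, 1]. Setting s = f(s):
  5/9·s² + (5/18 − 1)·s + 1/6 = 0
  5/9·s² − (1/6 + 5/9)·s + 1/6 = 0
which factors as (s − 1)·(5/9·s − 1/6) = 0, giving roots s = 1 and s = (1/6)/(5/9) = 3/10.
Mean offspring μ = 5/18 + 2·5/9 = 25/18 > 1 (supercritical), so q < 1. The extinction probability is the smaller root: q = (1/6)/(5/9) = 3/10.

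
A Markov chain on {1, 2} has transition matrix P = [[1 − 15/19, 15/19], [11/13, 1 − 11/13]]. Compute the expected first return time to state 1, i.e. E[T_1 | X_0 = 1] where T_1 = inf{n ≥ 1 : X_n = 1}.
E[T_1 | X_0 = 1] = 1/π_1 = 404/209

For an irreducible recurrent Markov chain with stationary distribution π, E[T_i | X_0 = i] = 1/π_i (Kac's formula). Here π_1 = (11/13)/(15/19 + 11/13) = (11/13)/(404/247) = 209/404, so E[T_1 | X_0 = 1] = 1/π_1 = (15/19 + 11/13)/(11/13) = (404/247)/(11/13) = 404/209.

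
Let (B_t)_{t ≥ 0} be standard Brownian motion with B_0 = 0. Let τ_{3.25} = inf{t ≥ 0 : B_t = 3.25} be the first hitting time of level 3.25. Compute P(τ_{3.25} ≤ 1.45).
P(τ_{3.25} ≤ 1.45) = 2(1 − Φ(3.25/√1.45)) = 2(1 − Φ(2.6990)) ≈ 0.0070

By the reflection principle for standard BM, P(τ_b ≤ t) = 2 · P(B_t ≥ b). Since B_t ~ N(0, t), P(B_t ≥ 3.25) = 1 − Φ(3.25/√t) = 1 − Φ(3.25/√1.45) = 1 − Φ(2.6990) ≈ 0.00348. Doubling: P(τ_{3.25} ≤ 1.45) ≈ 2 · 0.00348 = 0.00696 ≈ 0.0070.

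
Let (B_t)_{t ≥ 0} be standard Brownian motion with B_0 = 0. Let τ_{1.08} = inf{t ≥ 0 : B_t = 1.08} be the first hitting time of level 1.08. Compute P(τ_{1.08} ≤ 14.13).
P(τ_{1.08} ≤ 14.13) = 2(1 − Φ(1.08/√14.13)) = 2(1 − Φ(0.2873)) ≈ 0.7739

By the reflection principle for standard BM, P(τ_b ≤ t) = 2 · P(B_t ≥ b). Since B_t ~ N(0, t), P(B_t ≥ 1.08) = 1 − Φ(1.08/√t) = 1 − Φ(1.08/√14.13) = 1 − Φ(0.2873) ≈ 0.38694. Doubling: P(τ_{1.08} ≤ 14.13) ≈ 2 · 0.38694 = 0.77388 ≈ 0.7739.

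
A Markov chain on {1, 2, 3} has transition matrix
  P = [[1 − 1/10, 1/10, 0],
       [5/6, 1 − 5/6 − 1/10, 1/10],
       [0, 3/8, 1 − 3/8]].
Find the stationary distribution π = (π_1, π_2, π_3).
π = (125/144, 5/48, 1/36)

This is a birth-death chain on three states, which satisfies detailed balance: π_1 · P_{12} = π_2 · P_{21} and π_2 · P_{23} = π_3 · P_{32}.
From π_1 · 1/10 = π_2 · 5/6: π_2/π_1 = (1/10)/(5/6) = 3/25.
From π_2 · 1/10 = π_3 · 3/8: π_3/π_2 = (1/10)/(3/8) = 4/15.
Take π_1 proportional to 1; then unnormalized π = (1, 3/25, 4/125). Normalize by dividing by the sum 144/125:
  π = (125/144, 5/48, 1/36).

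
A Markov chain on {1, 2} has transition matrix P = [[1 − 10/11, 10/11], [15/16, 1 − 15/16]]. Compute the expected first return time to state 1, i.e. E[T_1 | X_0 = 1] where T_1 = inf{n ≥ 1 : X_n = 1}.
E[T_1 | X_0 = 1] = 1/π_1 = 65/33

For an irreducible recurrent Markov chain with stationary distribution π, E[T_i | X_0 = i] = 1/π_i (Kac's formula). Here π_1 = (15/16)/(10/11 + 15/16) = (15/16)/(325/176) = 33/65, so E[T_1 | X_0 = 1] = 1/π_1 = (10/11 + 15/16)/(15/16) = (325/176)/(15/16) = 65/33.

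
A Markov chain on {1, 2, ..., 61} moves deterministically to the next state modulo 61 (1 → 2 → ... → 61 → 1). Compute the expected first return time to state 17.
E[T_17 | X_0 = 17] = 61

The chain cycles deterministically, so starting at state 17 it returns in exactly 61 steps. Equivalently, the stationary distribution is uniform π_j = 1/61 for every state j, so by Kac's formula E[T_17] = 1/π_17 = 61.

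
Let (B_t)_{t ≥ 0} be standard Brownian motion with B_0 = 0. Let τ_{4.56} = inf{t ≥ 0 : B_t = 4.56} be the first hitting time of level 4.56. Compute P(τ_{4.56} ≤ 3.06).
P(τ_{4.56} ≤ 3.06) = 2(1 − Φ(4.56/√3.06)) = 2(1 − Φ(2.6068)) ≈ 0.0091

By the reflection principle for standard BM, P(τ_b ≤ t) = 2 · P(B_t ≥ b). Since B_t ~ N(0, t), P(B_t ≥ 4.56) = 1 − Φ(4.56/√t) = 1 − Φ(4.56/√3.06) = 1 − Φ(2.6068) ≈ 0.00457. Doubling: P(τ_{4.56} ≤ 3.06) ≈ 2 · 0.00457 = 0.00914 ≈ 0.0091.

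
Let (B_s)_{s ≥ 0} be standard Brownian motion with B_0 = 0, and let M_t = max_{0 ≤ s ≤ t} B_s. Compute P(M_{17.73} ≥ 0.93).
P(M_{17.73} ≥ 0.93) = 2·P(B_{17.73} ≥ 0.93) = 2(1 − Φ(0.93/√17.73)) ≈ 0.8252

By the reflection principle for Brownian motion, P(M_t ≥ a) = 2 · P(B_t ≥ a) for a ≥ 0. Since B_t ~ N(0, t), P(B_t ≥ 0.93) = 1 − Φ(0.93/√t) = 1 − Φ(0.93/√17.73) = 1 − Φ(0.2209). So
  P(M_{17.73} ≥ 0.93) = 2(1 − Φ(0.2209)) ≈ 0.8252.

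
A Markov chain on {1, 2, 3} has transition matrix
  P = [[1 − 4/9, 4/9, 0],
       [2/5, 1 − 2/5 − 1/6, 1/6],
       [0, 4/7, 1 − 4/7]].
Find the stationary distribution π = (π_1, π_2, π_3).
π = (108/263, 120/263, 35/263)

This is a birth-death chain on three states, which satisfies detailed balance: π_1 · P_{12} = π_2 · P_{21} and π_2 · P_{23} = π_3 · P_{32}.
From π_1 · 4/9 = π_2 · 2/5: π_2/π_1 = (4/9)/(2/5) = 10/9.
From π_2 · 1/6 = π_3 · 4/7: π_3/π_2 = (1/6)/(4/7) = 7/24.
Take π_1 proportional to 1; then unnormalized π = (1, 10/9, 35/108). Normalize by dividing by the sum 263/108:
  π = (108/263, 120/263, 35/263).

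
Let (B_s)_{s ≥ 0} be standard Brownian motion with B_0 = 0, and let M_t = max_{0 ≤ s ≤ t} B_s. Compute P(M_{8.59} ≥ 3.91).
P(M_{8.59} ≥ 3.91) = 2·P(B_{8.59} ≥ 3.91) = 2(1 − Φ(3.91/√8.59)) ≈ 0.1822

By the reflection principle for Brownian motion, P(M_t ≥ a) = 2 · P(B_t ≥ a) for a ≥ 0. Since B_t ~ N(0, t), P(B_t ≥ 3.91) = 1 − Φ(3.91/√t) = 1 − Φ(3.91/√8.59) = 1 − Φ(1.3341). So
  P(M_{8.59} ≥ 3.91) = 2(1 − Φ(1.3341)) ≈ 0.1822.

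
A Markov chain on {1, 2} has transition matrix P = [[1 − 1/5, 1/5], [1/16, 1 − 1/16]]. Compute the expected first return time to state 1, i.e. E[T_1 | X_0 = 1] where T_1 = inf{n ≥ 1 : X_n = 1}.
E[T_1 | X_0 = 1] = 1/π_1 = 21/5

For an irreducible recurrent Markov chain with stationary distribution π, E[T_i | X_0 = i] = 1/π_i (Kac's formula). Here π_1 = (1/16)/(1/5 + 1/16) = (1/16)/(21/80) = 5/21, so E[T_1 | X_0 = 1] = 1/π_1 = (1/5 + 1/16)/(1/16) = (21/80)/(1/16) = 21/5.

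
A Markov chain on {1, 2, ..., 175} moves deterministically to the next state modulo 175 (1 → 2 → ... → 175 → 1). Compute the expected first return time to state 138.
E[T_138 | X_0 = 138] = 175

The chain cycles deterministically, so starting at state 138 it returns in exactly 175 steps. Equivalently, the stationary distribution is uniform π_j = 1/175 for every state j, so by Kac's formula E[T_138] = 1/π_138 = 175.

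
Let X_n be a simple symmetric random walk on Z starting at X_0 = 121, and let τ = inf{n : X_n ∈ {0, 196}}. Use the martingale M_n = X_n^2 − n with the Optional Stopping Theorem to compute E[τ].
E[τ] = 9075

M_n = X_n^2 − n is a martingale (since E[X_{n+1}^2 | F_n] = X_n^2 + 1). By OST (τ has finite mean in a bounded region), E[M_τ] = E[M_0] = X_0^2 − 0 = 121^2 = 14641. Also E[M_τ] = E[X_τ^2] − E[τ]. The walk exits at 0 or 196, with P(hit 196 first) = 121/196, so E[X_τ^2] = 196^2 · 121/196 + 0 = 23716. Thus E[τ] = E[X_τ^2] − E[M_τ] = 23716 − 14641 = 9075 = 121(196 − 121) = 9075.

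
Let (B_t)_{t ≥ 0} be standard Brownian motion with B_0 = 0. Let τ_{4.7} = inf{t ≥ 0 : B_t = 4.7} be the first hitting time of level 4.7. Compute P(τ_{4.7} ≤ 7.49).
P(τ_{4.7} ≤ 7.49) = 2(1 − Φ(4.7/√7.49)) = 2(1 − Φ(1.7173)) ≈ 0.0859

By the reflection principle for standard BM, P(τ_b ≤ t) = 2 · P(B_t ≥ b). Since B_t ~ N(0, t), P(B_t ≥ 4.7) = 1 − Φ(4.7/√t) = 1 − Φ(4.7/√7.49) = 1 − Φ(1.7173) ≈ 0.04296. Doubling: P(τ_{4.7} ≤ 7.49) ≈ 2 · 0.04296 = 0.08592 ≈ 0.0859.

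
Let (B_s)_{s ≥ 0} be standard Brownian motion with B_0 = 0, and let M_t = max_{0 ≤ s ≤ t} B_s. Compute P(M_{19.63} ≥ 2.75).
P(M_{19.63} ≥ 2.75) = 2·P(B_{19.63} ≥ 2.75) = 2(1 − Φ(2.75/√19.63)) ≈ 0.5348

By the reflection principle for Brownian motion, P(M_t ≥ a) = 2 · P(B_t ≥ a) for a ≥ 0. Since B_t ~ N(0, t), P(B_t ≥ 2.75) = 1 − Φ(2.75/√t) = 1 − Φ(2.75/√19.63) = 1 − Φ(0.6207). So
  P(M_{19.63} ≥ 2.75) = 2(1 − Φ(0.6207)) ≈ 0.5348.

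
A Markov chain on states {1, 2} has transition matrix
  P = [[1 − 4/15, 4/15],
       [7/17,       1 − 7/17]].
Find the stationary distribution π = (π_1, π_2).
π_1 = 105/173, π_2 = 68/173

Solve πP = π with π_1 + π_2 = 1. From πP = π: π_1 · (1 − 4/15) + π_2 · 7/17 = π_1 ⇒ π_2 · 7/17 = π_1 · 4/15 ⇒ π_2/π_1 = (4/15)/(7/17) = 68/105. Together with π_1 + π_2 = 1:
  π_1 = (7/17)/(4/15 + 7/17) = (7/17)/(173/255) = 105/173,
  π_2 = (4/15)/(4/15 + 7/17) = (4/15)/(173/255) = 68/173.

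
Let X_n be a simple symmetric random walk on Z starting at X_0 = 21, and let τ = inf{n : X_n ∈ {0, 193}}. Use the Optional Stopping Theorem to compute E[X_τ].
E[X_τ] = 21

X_n is a martingale and τ is a bounded-mean stopping time (indeed τ is finite a.s. with bounded expectation since the walk is in a bounded region). By the OST, E[X_τ] = E[X_0] = 21. Equivalently: E[X_τ] = 193 · P(hit 193 first) + 0 · P(hit 0 first) = 193 · (21/193) = 21.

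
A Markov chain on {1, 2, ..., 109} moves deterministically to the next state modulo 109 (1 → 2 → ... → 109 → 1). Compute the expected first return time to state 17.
E[T_17 | X_0 = 17] = 109

The chain cycles deterministically, so starting at state 17 it returns in exactly 109 steps. Equivalently, the stationary distribution is uniform π_j = 1/109 for every state j, so by Kac's formula E[T_17] = 1/π_17 = 109.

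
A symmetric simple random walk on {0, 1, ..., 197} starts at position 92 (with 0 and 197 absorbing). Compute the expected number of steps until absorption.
E[τ | X_0 = 92] = 9660

Let v_k = E[τ | X_0 = k]. Boundary: v_0 = v_197 = 0. Recurrence: v_k = 1 + (v_{k-1} + v_{k+1})/2 for 1 ≤ k ≤ 196. The particular solution to v_k − (v_{k-1} + v_{k+1})/2 = 1 is v_k = −k^2. Adding homogeneous solution A + B k and matching boundaries gives v_k = k (197 − k). Substituting k = 92: v_92 = 92 · 105 = 9660.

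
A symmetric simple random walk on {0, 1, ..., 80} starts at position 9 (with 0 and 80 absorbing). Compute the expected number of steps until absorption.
E[τ | X_0 = 9] = 639

Let v_k = E[τ | X_0 = k]. Boundary: v_0 = v_80 = 0. Recurrence: v_k = 1 + (v_{k-1} + v_{k+1})/2 for 1 ≤ k ≤ 79. The particular solution to v_k − (v_{k-1} + v_{k+1})/2 = 1 is v_k = −k^2. Adding homogeneous solution A + B k and matching boundaries gives v_k = k (80 − k). Substituting k = 9: v_9 = 9 · 71 = 639.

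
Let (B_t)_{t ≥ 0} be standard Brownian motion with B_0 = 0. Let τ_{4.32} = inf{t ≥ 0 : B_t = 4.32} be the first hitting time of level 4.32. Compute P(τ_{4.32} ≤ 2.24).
P(τ_{4.32} ≤ 2.24) = 2(1 − Φ(4.32/√2.24)) = 2(1 − Φ(2.8864)) ≈ 0.0039

By the reflection principle for standard BM, P(τ_b ≤ t) = 2 · P(B_t ≥ b). Since B_t ~ N(0, t), P(B_t ≥ 4.32) = 1 − Φ(4.32/√t) = 1 − Φ(4.32/√2.24) = 1 − Φ(2.8864) ≈ 0.00195. Doubling: P(τ_{4.32} ≤ 2.24) ≈ 2 · 0.00195 = 0.00390 ≈ 0.0039.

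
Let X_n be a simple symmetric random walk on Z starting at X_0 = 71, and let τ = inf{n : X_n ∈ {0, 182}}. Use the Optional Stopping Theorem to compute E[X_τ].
E[X_τ] = 71

X_n is a martingale and τ is a bounded-mean stopping time (indeed τ is finite a.s. with bounded expectation since the walk is in a bounded region). By the OST, E[X_τ] = E[X_0] = 71. Equivalently: E[X_τ] = 182 · P(hit 182 first) + 0 · P(hit 0 first) = 182 · (71/182) = 71.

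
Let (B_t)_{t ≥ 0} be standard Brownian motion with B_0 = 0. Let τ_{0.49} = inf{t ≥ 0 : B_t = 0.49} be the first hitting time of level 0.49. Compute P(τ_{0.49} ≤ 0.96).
P(τ_{0.49} ≤ 0.96) = 2(1 − Φ(0.49/√0.96)) = 2(1 − Φ(0.5001)) ≈ 0.6170

By the reflection principle for standard BM, P(τ_b ≤ t) = 2 · P(B_t ≥ b). Since B_t ~ N(0, t), P(B_t ≥ 0.49) = 1 − Φ(0.49/√t) = 1 − Φ(0.49/√0.96) = 1 − Φ(0.5001) ≈ 0.30850. Doubling: P(τ_{0.49} ≤ 0.96) ≈ 2 · 0.30850 = 0.61700 ≈ 0.6170.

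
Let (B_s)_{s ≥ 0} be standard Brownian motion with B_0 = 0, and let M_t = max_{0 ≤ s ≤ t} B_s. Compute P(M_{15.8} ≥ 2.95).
P(M_{15.8} ≥ 2.95) = 2·P(B_{15.8} ≥ 2.95) = 2(1 − Φ(2.95/√15.8)) ≈ 0.4580

By the reflection principle for Brownian motion, P(M_t ≥ a) = 2 · P(B_t ≥ a) for a ≥ 0. Since B_t ~ N(0, t), P(B_t ≥ 2.95) = 1 − Φ(2.95/√t) = 1 − Φ(2.95/√15.8) = 1 − Φ(0.7422). So
  P(M_{15.8} ≥ 2.95) = 2(1 − Φ(0.7422)) ≈ 0.4580.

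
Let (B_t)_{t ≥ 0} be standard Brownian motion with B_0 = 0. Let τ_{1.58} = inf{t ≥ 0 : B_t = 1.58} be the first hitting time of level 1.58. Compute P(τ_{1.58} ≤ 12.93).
P(τ_{1.58} ≤ 12.93) = 2(1 − Φ(1.58/√12.93)) = 2(1 − Φ(0.4394)) ≈ 0.6604

By the reflection principle for standard BM, P(τ_b ≤ t) = 2 · P(B_t ≥ b). Since B_t ~ N(0, t), P(B_t ≥ 1.58) = 1 − Φ(1.58/√t) = 1 − Φ(1.58/√12.93) = 1 − Φ(0.4394) ≈ 0.33019. Doubling: P(τ_{1.58} ≤ 12.93) ≈ 2 · 0.33019 = 0.66038 ≈ 0.6604.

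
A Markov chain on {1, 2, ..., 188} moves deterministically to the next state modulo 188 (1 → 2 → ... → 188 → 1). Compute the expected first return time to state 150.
E[T_150 | X_0 = 150] = 188

The chain cycles deterministically, so starting at state 150 it returns in exactly 188 steps. Equivalently, the stationary distribution is uniform π_j = 1/188 for every state j, so by Kac's formula E[T_150] = 1/π_150 = 188.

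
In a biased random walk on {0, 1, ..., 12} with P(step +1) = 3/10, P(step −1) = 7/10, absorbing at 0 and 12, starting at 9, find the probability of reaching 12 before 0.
P(hit 12 before 0) = (1 − (7/3)^9) / (1 − (7/3)^12) = 3446253/43799860

Let u_k denote P(reach 12 before 0 | start at k). Boundary: u_0 = 0, u_12 = 1. Recurrence: u_k = 3/10·u_{k+1} + 7/10·u_{k-1} for 1 ≤ k ≤ 11. Try u_k = A + B·r^k with r = q/p = (7/10)/(3/10) = 7/3. Substitution satisfies the recurrence; boundary conditions give:
  u_k = (1 − r^k) / (1 − r^N) = (1 − (7/3)^9) / (1 − (7/3)^12) = 3446253/43799860.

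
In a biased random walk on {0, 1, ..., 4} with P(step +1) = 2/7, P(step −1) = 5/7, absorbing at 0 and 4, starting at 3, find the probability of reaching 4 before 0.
P(hit 4 before 0) = (1 − (5/2)^3) / (1 − (5/2)^4) = 78/203

Let u_k denote P(reach 4 before 0 | start at k). Boundary: u_0 = 0, u_4 = 1. Recurrence: u_k = 2/7·u_{k+1} + 5/7·u_{k-1} for 1 ≤ k ≤ 3. Try u_k = A + B·r^k with r = q/p = (5/7)/(2/7) = 5/2. Substitution satisfies the recurrence; boundary conditions give:
  u_k = (1 − r^k) / (1 − r^N) = (1 − (5/2)^3) / (1 − (5/2)^4) = 78/203.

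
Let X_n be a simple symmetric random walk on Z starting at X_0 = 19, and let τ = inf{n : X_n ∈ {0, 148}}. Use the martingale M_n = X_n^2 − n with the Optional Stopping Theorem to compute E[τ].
E[τ] = 2451

M_n = X_n^2 − n is a martingale (since E[X_{n+1}^2 | F_n] = X_n^2 + 1). By OST (τ has finite mean in a bounded region), E[M_τ] = E[M_0] = X_0^2 − 0 = 19^2 = 361. Also E[M_τ] = E[X_τ^2] − E[τ]. The walk exits at 0 or 148, with P(hit 148 first) = 19/148, so E[X_τ^2] = 148^2 · 19/148 + 0 = 2812. Thus E[τ] = E[X_τ^2] − E[M_τ] = 2812 − 361 = 2451 = 19(148 − 19) = 2451.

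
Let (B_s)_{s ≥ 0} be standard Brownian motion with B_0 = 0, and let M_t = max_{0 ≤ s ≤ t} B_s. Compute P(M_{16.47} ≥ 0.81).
P(M_{16.47} ≥ 0.81) = 2·P(B_{16.47} ≥ 0.81) = 2(1 − Φ(0.81/√16.47)) ≈ 0.8418

By the reflection principle for Brownian motion, P(M_t ≥ a) = 2 · P(B_t ≥ a) for a ≥ 0. Since B_t ~ N(0, t), P(B_t ≥ 0.81) = 1 − Φ(0.81/√t) = 1 − Φ(0.81/√16.47) = 1 − Φ(0.1996). So
  P(M_{16.47} ≥ 0.81) = 2(1 − Φ(0.1996)) ≈ 0.8418.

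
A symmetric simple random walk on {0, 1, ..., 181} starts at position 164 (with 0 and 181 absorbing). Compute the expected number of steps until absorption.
E[τ | X_0 = 164] = 2788

Let v_k = E[τ | X_0 = k]. Boundary: v_0 = v_181 = 0. Recurrence: v_k = 1 + (v_{k-1} + v_{k+1})/2 for 1 ≤ k ≤ 180. The particular solution to v_k − (v_{k-1} + v_{k+1})/2 = 1 is v_k = −k^2. Adding homogeneous solution A + B k and matching boundaries gives v_k = k (181 − k). Substituting k = 164: v_164 = 164 · 17 = 2788.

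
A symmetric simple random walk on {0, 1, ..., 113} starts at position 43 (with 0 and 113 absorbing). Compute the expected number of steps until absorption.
E[τ | X_0 = 43] = 3010

Let v_k = E[τ | X_0 = k]. Boundary: v_0 = v_113 = 0. Recurrence: v_k = 1 + (v_{k-1} + v_{k+1})/2 for 1 ≤ k ≤ 112. The particular solution to v_k − (v_{k-1} + v_{k+1})/2 = 1 is v_k = −k^2. Adding homogeneous solution A + B k and matching boundaries gives v_k = k (113 − k). Substituting k = 43: v_43 = 43 · 70 = 3010.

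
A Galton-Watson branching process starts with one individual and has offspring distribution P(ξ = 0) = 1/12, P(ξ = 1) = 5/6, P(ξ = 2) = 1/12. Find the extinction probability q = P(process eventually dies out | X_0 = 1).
q = 1

Mean offspring μ = 0·1/12 + 1·5/6 + 2·1/12 = 1 ≤ 1. For μ ≤ 1 with offspring not concentrated at 1, the Galton-Watson process goes extinct almost surely, so q = 1.
(Algebraic check: The pgf is f(s) = 1/12 + 5/6·s + 1/12·s². The extinction probability q is the smallest fixed point of f in [0, 1]. Setting s = f(s):
  1/12·s² + (5/6 − 1)·s + 1/12 = 0
  1/12·s² − (1/12 + 1/12)·s + 1/12 = 0
which factors as (s − 1)·(1/12·s − 1/12) = 0, giving roots s = 1 and s = (1/12)/(1/12) = 1. Since 1 ≥ 1, the smallest root in [0, 1] is s = 1.)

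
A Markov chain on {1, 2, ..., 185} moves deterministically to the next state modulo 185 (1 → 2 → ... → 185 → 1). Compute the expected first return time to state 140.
E[T_140 | X_0 = 140] = 185

The chain cycles deterministically, so starting at state 140 it returns in exactly 185 steps. Equivalently, the stationary distribution is uniform π_j = 1/185 for every state j, so by Kac's formula E[T_140] = 1/π_140 = 185.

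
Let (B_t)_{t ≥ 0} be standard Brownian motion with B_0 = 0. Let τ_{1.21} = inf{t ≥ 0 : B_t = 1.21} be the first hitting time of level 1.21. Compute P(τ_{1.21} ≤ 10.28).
P(τ_{1.21} ≤ 10.28) = 2(1 − Φ(1.21/√10.28)) = 2(1 − Φ(0.3774)) ≈ 0.7059

By the reflection principle for standard BM, P(τ_b ≤ t) = 2 · P(B_t ≥ b). Since B_t ~ N(0, t), P(B_t ≥ 1.21) = 1 − Φ(1.21/√t) = 1 − Φ(1.21/√10.28) = 1 − Φ(0.3774) ≈ 0.35294. Doubling: P(τ_{1.21} ≤ 10.28) ≈ 2 · 0.35294 = 0.70588 ≈ 0.7059.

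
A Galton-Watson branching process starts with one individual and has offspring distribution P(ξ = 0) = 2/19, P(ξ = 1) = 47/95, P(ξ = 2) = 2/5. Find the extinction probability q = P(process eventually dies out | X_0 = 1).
q = 5/19

The pgf is f(s) = 2/19 + 47/95·s + 2/5·s². The extinction probability q is the smallest fixed point of f in [0, 1]. Setting s = f(s):
  2/5·s² + (47/95 − 1)·s + 2/19 = 0
  2/5·s² − (2/19 + 2/5)·s + 2/19 = 0
which factors as (s − 1)·(2/5·s − 2/19) = 0, giving roots s = 1 and s = (2/19)/(2/5) = 5/19.
Mean offspring μ = 47/95 + 2·2/5 = 123/95 > 1 (supercritical), so q < 1. The extinction probability is the smaller root: q = (2/19)/(2/5) = 5/19.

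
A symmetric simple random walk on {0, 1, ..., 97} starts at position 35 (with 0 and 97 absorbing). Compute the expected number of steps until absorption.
E[τ | X_0 = 35] = 2170

Let v_k = E[τ | X_0 = k]. Boundary: v_0 = v_97 = 0. Recurrence: v_k = 1 + (v_{k-1} + v_{k+1})/2 for 1 ≤ k ≤ 96. The particular solution to v_k − (v_{k-1} + v_{k+1})/2 = 1 is v_k = −k^2. Adding homogeneous solution A + B k and matching boundaries gives v_k = k (97 − k). Substituting k = 35: v_35 = 35 · 62 = 2170.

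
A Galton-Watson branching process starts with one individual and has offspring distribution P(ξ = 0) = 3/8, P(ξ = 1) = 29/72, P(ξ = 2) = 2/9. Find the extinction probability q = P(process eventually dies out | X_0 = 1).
q = 1

Mean offspring μ = 0·3/8 + 1·29/72 + 2·2/9 = 61/72 ≤ 1. For μ ≤ 1 with offspring not concentrated at 1, the Galton-Watson process goes extinct almost surely, so q = 1.
(Algebraic check: The pgf is f(s) = 3/8 + 29/72·s + 2/9·s². The extinction probability q is the smallest fixed point of f in [0, 1]. Setting s = f(s):
  2/9·s² + (29/72 − 1)·s + 3/8 = 0
  2/9·s² − (3/8 + 2/9)·s + 3/8 = 0
which factors as (s − 1)·(2/9·s − 3/8) = 0, giving roots s = 1 and s = (3/8)/(2/9) = 27/16. Since 27/16 ≥ 1, the smallest root in [0, 1] is s = 1.)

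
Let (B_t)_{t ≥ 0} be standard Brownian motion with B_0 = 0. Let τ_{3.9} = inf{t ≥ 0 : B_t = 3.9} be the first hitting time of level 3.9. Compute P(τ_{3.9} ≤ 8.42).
P(τ_{3.9} ≤ 8.42) = 2(1 − Φ(3.9/√8.42)) = 2(1 − Φ(1.3440)) ≈ 0.1789

By the reflection principle for standard BM, P(τ_b ≤ t) = 2 · P(B_t ≥ b). Since B_t ~ N(0, t), P(B_t ≥ 3.9) = 1 − Φ(3.9/√t) = 1 − Φ(3.9/√8.42) = 1 − Φ(1.3440) ≈ 0.08947. Doubling: P(τ_{3.9} ≤ 8.42) ≈ 2 · 0.08947 = 0.17894 ≈ 0.1789.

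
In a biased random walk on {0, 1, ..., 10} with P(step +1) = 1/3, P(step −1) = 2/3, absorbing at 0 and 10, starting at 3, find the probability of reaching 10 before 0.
P(hit 10 before 0) = (1 − (2)^3) / (1 − (2)^10) = 7/1023

Let u_k denote P(reach 10 before 0 | start at k). Boundary: u_0 = 0, u_10 = 1. Recurrence: u_k = 1/3·u_{k+1} + 2/3·u_{k-1} for 1 ≤ k ≤ 9. Try u_k = A + B·r^k with r = q/p = (2/3)/(1/3) = 2. Substitution satisfies the recurrence; boundary conditions give:
  u_k = (1 − r^k) / (1 − r^N) = (1 − (2)^3) / (1 − (2)^10) = 7/1023.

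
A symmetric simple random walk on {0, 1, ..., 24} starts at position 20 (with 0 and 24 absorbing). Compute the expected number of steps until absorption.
E[τ | X_0 = 20] = 80

Let v_k = E[τ | X_0 = k]. Boundary: v_0 = v_24 = 0. Recurrence: v_k = 1 + (v_{k-1} + v_{k+1})/2 for 1 ≤ k ≤ 23. The particular solution to v_k − (v_{k-1} + v_{k+1})/2 = 1 is v_k = −k^2. Adding homogeneous solution A + B k and matching boundaries gives v_k = k (24 − k). Substituting k = 20: v_20 = 20 · 4 = 80.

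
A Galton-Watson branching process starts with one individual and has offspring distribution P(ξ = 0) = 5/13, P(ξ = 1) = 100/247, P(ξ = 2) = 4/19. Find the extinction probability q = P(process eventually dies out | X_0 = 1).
q = 1

Mean offspring μ = 0·5/13 + 1·100/247 + 2·4/19 = 204/247 ≤ 1. For μ ≤ 1 with offspring not concentrated at 1, the Galton-Watson process goes extinct almost surely, so q = 1.
(Algebraic check: The pgf is f(s) = 5/13 + 100/247·s + 4/19·s². The extinction probability q is the smallest fixed point of f in [0, 1]. Setting s = f(s):
  4/19·s² + (100/247 − 1)·s + 5/13 = 0
  4/19·s² − (5/13 + 4/19)·s + 5/13 = 0
which factors as (s − 1)·(4/19·s − 5/13) = 0, giving roots s = 1 and s = (5/13)/(4/19) = 95/52. Since 95/52 ≥ 1, the smallest root in [0, 1] is s = 1.)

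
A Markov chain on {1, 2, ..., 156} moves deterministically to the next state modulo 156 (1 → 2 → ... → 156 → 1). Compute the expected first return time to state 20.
E[T_20 | X_0 = 20] = 156

The chain cycles deterministically, so starting at state 20 it returns in exactly 156 steps. Equivalently, the stationary distribution is uniform π_j = 1/156 for every state j, so by Kac's formula E[T_20] = 1/π_20 = 156.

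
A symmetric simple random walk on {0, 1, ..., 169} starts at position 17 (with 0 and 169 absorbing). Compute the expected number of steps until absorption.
E[τ | X_0 = 17] = 2584

Let v_k = E[τ | X_0 = k]. Boundary: v_0 = v_169 = 0. Recurrence: v_k = 1 + (v_{k-1} + v_{k+1})/2 for 1 ≤ k ≤ 168. The particular solution to v_k − (v_{k-1} + v_{k+1})/2 = 1 is v_k = −k^2. Adding homogeneous solution A + B k and matching boundaries gives v_k = k (169 − k). Substituting k = 17: v_17 = 17 · 152 = 2584.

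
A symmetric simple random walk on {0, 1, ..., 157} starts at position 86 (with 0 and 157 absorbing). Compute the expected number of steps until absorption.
E[τ | X_0 = 86] = 6106

Let v_k = E[τ | X_0 = k]. Boundary: v_0 = v_157 = 0. Recurrence: v_k = 1 + (v_{k-1} + v_{k+1})/2 for 1 ≤ k ≤ 156. The particular solution to v_k − (v_{k-1} + v_{k+1})/2 = 1 is v_k = −k^2. Adding homogeneous solution A + B k and matching boundaries gives v_k = k (157 − k). Substituting k = 86: v_86 = 86 · 71 = 6106.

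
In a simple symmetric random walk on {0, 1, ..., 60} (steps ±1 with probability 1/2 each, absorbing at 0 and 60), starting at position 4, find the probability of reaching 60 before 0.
P(hit 60 before 0) = 4/60 = 1/15

Let u_k = P(hit 60 before 0 | start at k). Then u_0 = 0, u_60 = 1, and u_k = u_{k-1}/2 + u_{k+1}/2 for 1 ≤ k ≤ 59. This harmonic recurrence is solved by u_k = k/60, giving u_4 = 4/60 = 1/15.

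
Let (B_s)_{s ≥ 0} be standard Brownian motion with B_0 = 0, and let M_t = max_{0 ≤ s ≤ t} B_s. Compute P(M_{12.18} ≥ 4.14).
P(M_{12.18} ≥ 4.14) = 2·P(B_{12.18} ≥ 4.14) = 2(1 − Φ(4.14/√12.18)) ≈ 0.2355

By the reflection principle for Brownian motion, P(M_t ≥ a) = 2 · P(B_t ≥ a) for a ≥ 0. Since B_t ~ N(0, t), P(B_t ≥ 4.14) = 1 − Φ(4.14/√t) = 1 − Φ(4.14/√12.18) = 1 − Φ(1.1863). So
  P(M_{12.18} ≥ 4.14) = 2(1 − Φ(1.1863)) ≈ 0.2355.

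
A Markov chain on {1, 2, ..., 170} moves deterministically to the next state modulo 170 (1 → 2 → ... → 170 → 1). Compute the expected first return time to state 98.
E[T_98 | X_0 = 98] = 170

The chain cycles deterministically, so starting at state 98 it returns in exactly 170 steps. Equivalently, the stationary distribution is uniform π_j = 1/170 for every state j, so by Kac's formula E[T_98] = 1/π_98 = 170.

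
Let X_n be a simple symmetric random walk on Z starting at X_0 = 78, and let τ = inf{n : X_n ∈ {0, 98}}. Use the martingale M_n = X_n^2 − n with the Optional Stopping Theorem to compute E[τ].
E[τ] = 1560

M_n = X_n^2 − n is a martingale (since E[X_{n+1}^2 | F_n] = X_n^2 + 1). By OST (τ has finite mean in a bounded region), E[M_τ] = E[M_0] = X_0^2 − 0 = 78^2 = 6084. Also E[M_τ] = E[X_τ^2] − E[τ]. The walk exits at 0 or 98, with P(hit 98 first) = 78/98, so E[X_τ^2] = 98^2 · 78/98 + 0 = 7644. Thus E[τ] = E[X_τ^2] − E[M_τ] = 7644 − 6084 = 1560 = 78(98 − 78) = 1560.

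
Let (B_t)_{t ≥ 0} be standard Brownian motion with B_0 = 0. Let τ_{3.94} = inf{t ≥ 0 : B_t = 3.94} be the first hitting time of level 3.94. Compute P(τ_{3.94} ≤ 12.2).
P(τ_{3.94} ≤ 12.2) = 2(1 − Φ(3.94/√12.2)) = 2(1 − Φ(1.1280)) ≈ 0.2593

By the reflection principle for standard BM, P(τ_b ≤ t) = 2 · P(B_t ≥ b). Since B_t ~ N(0, t), P(B_t ≥ 3.94) = 1 − Φ(3.94/√t) = 1 − Φ(3.94/√12.2) = 1 − Φ(1.1280) ≈ 0.12966. Doubling: P(τ_{3.94} ≤ 12.2) ≈ 2 · 0.12966 = 0.25932 ≈ 0.2593.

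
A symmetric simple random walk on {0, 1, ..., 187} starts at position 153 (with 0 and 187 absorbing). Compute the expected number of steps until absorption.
E[τ | X_0 = 153] = 5202

Let v_k = E[τ | X_0 = k]. Boundary: v_0 = v_187 = 0. Recurrence: v_k = 1 + (v_{k-1} + v_{k+1})/2 for 1 ≤ k ≤ 186. The particular solution to v_k − (v_{k-1} + v_{k+1})/2 = 1 is v_k = −k^2. Adding homogeneous solution A + B k and matching boundaries gives v_k = k (187 − k). Substituting k = 153: v_153 = 153 · 34 = 5202.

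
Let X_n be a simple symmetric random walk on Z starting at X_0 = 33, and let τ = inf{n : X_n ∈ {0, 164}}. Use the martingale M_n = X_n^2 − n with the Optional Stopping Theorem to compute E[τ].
E[τ] = 4323

M_n = X_n^2 − n is a martingale (since E[X_{n+1}^2 | F_n] = X_n^2 + 1). By OST (τ has finite mean in a bounded region), E[M_τ] = E[M_0] = X_0^2 − 0 = 33^2 = 1089. Also E[M_τ] = E[X_τ^2] − E[τ]. The walk exits at 0 or 164, with P(hit 164 first) = 33/164, so E[X_τ^2] = 164^2 · 33/164 + 0 = 5412. Thus E[τ] = E[X_τ^2] − E[M_τ] = 5412 − 1089 = 4323 = 33(164 − 33) = 4323.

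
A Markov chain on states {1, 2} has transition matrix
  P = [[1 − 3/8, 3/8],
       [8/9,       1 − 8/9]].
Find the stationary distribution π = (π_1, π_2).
π_1 = 64/91, π_2 = 27/91

Solve πP = π with π_1 + π_2 = 1. From πP = π: π_1 · (1 − 3/8) + π_2 · 8/9 = π_1 ⇒ π_2 · 8/9 = π_1 · 3/8 ⇒ π_2/π_1 = (3/8)/(8/9) = 27/64. Together with π_1 + π_2 = 1:
  π_1 = (8/9)/(3/8 + 8/9) = (8/9)/(91/72) = 64/91,
  π_2 = (3/8)/(3/8 + 8/9) = (3/8)/(91/72) = 27/91.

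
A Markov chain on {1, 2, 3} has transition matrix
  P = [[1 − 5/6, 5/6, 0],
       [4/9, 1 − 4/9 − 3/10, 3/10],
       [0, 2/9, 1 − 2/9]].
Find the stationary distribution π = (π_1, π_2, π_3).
π = (32/173, 60/173, 81/173)

This is a birth-death chain on three states, which satisfies detailed balance: π_1 · P_{12} = π_2 · P_{21} and π_2 · P_{23} = π_3 · P_{32}.
From π_1 · 5/6 = π_2 · 4/9: π_2/π_1 = (5/6)/(4/9) = 15/8.
From π_2 · 3/10 = π_3 · 2/9: π_3/π_2 = (3/10)/(2/9) = 27/20.
Take π_1 proportional to 1; then unnormalized π = (1, 15/8, 81/32). Normalize by dividing by the sum 173/32:
  π = (32/173, 60/173, 81/173).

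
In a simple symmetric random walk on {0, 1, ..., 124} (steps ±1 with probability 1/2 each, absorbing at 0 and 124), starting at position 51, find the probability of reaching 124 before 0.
P(hit 124 before 0) = 51/124

Let u_k = P(hit 124 before 0 | start at k). Then u_0 = 0, u_124 = 1, and u_k = u_{k-1}/2 + u_{k+1}/2 for 1 ≤ k ≤ 123. This harmonic recurrence is solved by u_k = k/124, giving u_51 = 51/124.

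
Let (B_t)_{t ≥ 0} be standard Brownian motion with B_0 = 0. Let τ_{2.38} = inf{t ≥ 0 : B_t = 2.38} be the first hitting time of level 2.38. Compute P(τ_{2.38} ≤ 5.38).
P(τ_{2.38} ≤ 5.38) = 2(1 − Φ(2.38/√5.38)) = 2(1 − Φ(1.0261)) ≈ 0.3048

By the reflection principle for standard BM, P(τ_b ≤ t) = 2 · P(B_t ≥ b). Since B_t ~ N(0, t), P(B_t ≥ 2.38) = 1 − Φ(2.38/√t) = 1 − Φ(2.38/√5.38) = 1 − Φ(1.0261) ≈ 0.15242. Doubling: P(τ_{2.38} ≤ 5.38) ≈ 2 · 0.15242 = 0.30484 ≈ 0.3048.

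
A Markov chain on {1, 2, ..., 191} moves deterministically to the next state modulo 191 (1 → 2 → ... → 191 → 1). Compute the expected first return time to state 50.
E[T_50 | X_0 = 50] = 191

The chain cycles deterministically, so starting at state 50 it returns in exactly 191 steps. Equivalently, the stationary distribution is uniform π_j = 1/191 for every state j, so by Kac's formula E[T_50] = 1/π_50 = 191.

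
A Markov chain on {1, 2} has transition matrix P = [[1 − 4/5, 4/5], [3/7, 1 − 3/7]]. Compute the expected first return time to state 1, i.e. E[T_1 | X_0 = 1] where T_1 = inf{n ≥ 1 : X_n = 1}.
E[T_1 | X_0 = 1] = 1/π_1 = 43/15

For an irreducible recurrent Markov chain with stationary distribution π, E[T_i | X_0 = i] = 1/π_i (Kac's formula). Here π_1 = (3/7)/(4/5 + 3/7) = (3/7)/(43/35) = 15/43, so E[T_1 | X_0 = 1] = 1/π_1 = (4/5 + 3/7)/(3/7) = (43/35)/(3/7) = 43/15.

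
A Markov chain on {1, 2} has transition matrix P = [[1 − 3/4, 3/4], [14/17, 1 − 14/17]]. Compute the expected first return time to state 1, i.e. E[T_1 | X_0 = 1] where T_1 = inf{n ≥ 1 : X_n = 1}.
E[T_1 | X_0 = 1] = 1/π_1 = 107/56

For an irreducible recurrent Markov chain with stationary distribution π, E[T_i | X_0 = i] = 1/π_i (Kac's formula). Here π_1 = (14/17)/(3/4 + 14/17) = (14/17)/(107/68) = 56/107, so E[T_1 | X_0 = 1] = 1/π_1 = (3/4 + 14/17)/(14/17) = (107/68)/(14/17) = 107/56.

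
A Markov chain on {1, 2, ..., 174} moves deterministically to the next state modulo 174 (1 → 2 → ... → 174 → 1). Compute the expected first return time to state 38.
E[T_38 | X_0 = 38] = 174

The chain cycles deterministically, so starting at state 38 it returns in exactly 174 steps. Equivalently, the stationary distribution is uniform π_j = 1/174 for every state j, so by Kac's formula E[T_38] = 1/π_38 = 174.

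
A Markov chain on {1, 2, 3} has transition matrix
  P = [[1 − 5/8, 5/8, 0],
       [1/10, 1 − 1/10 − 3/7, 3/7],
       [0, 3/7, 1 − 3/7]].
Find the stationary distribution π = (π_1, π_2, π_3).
π = (2/27, 25/54, 25/54)

This is a birth-death chain on three states, which satisfies detailed balance: π_1 · P_{12} = π_2 · P_{21} and π_2 · P_{23} = π_3 · P_{32}.
From π_1 · 5/8 = π_2 · 1/10: π_2/π_1 = (5/8)/(1/10) = 25/4.
From π_2 · 3/7 = π_3 · 3/7: π_3/π_2 = (3/7)/(3/7) = 1.
Take π_1 proportional to 1; then unnormalized π = (1, 25/4, 25/4). Normalize by dividing by the sum 27/2:
  π = (2/27, 25/54, 25/54).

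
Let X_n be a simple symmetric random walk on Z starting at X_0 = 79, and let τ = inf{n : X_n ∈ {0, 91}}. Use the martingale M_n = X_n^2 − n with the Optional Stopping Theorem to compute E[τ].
E[τ] = 948

M_n = X_n^2 − n is a martingale (since E[X_{n+1}^2 | F_n] = X_n^2 + 1). By OST (τ has finite mean in a bounded region), E[M_τ] = E[M_0] = X_0^2 − 0 = 79^2 = 6241. Also E[M_τ] = E[X_τ^2] − E[τ]. The walk exits at 0 or 91, with P(hit 91 first) = 79/91, so E[X_τ^2] = 91^2 · 79/91 + 0 = 7189. Thus E[τ] = E[X_τ^2] − E[M_τ] = 7189 − 6241 = 948 = 79(91 − 79) = 948.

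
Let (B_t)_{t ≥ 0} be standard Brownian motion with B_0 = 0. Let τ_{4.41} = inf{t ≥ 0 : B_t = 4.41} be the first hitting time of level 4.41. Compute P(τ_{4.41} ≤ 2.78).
P(τ_{4.41} ≤ 2.78) = 2(1 − Φ(4.41/√2.78)) = 2(1 − Φ(2.6449)) ≈ 0.0082

By the reflection principle for standard BM, P(τ_b ≤ t) = 2 · P(B_t ≥ b). Since B_t ~ N(0, t), P(B_t ≥ 4.41) = 1 − Φ(4.41/√t) = 1 − Φ(4.41/√2.78) = 1 − Φ(2.6449) ≈ 0.00409. Doubling: P(τ_{4.41} ≤ 2.78) ≈ 2 · 0.00409 = 0.00818 ≈ 0.0082.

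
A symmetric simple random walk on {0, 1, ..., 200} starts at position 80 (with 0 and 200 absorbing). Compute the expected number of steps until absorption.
E[τ | X_0 = 80] = 9600

Let v_k = E[τ | X_0 = k]. Boundary: v_0 = v_200 = 0. Recurrence: v_k = 1 + (v_{k-1} + v_{k+1})/2 for 1 ≤ k ≤ 199. The particular solution to v_k − (v_{k-1} + v_{k+1})/2 = 1 is v_k = −k^2. Adding homogeneous solution A + B k and matching boundaries gives v_k = k (200 − k). Substituting k = 80: v_80 = 80 · 120 = 9600.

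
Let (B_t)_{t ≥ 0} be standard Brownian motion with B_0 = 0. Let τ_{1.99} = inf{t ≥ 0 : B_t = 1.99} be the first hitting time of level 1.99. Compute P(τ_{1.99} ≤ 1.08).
P(τ_{1.99} ≤ 1.08) = 2(1 − Φ(1.99/√1.08)) = 2(1 − Φ(1.9149)) ≈ 0.0555

By the reflection principle for standard BM, P(τ_b ≤ t) = 2 · P(B_t ≥ b). Since B_t ~ N(0, t), P(B_t ≥ 1.99) = 1 − Φ(1.99/√t) = 1 − Φ(1.99/√1.08) = 1 − Φ(1.9149) ≈ 0.02775. Doubling: P(τ_{1.99} ≤ 1.08) ≈ 2 · 0.02775 = 0.05550 ≈ 0.0555.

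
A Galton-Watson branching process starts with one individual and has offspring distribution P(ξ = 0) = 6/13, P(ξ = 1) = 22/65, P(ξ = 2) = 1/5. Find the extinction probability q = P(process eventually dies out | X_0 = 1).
q = 1

Mean offspring μ = 0·6/13 + 1·22/65 + 2·1/5 = 48/65 ≤ 1. For μ ≤ 1 with offspring not concentrated at 1, the Galton-Watson process goes extinct almost surely, so q = 1.
(Algebraic check: The pgf is f(s) = 6/13 + 22/65·s + 1/5·s². The extinction probability q is the smallest fixed point of f in [0, 1]. Setting s = f(s):
  1/5·s² + (22/65 − 1)·s + 6/13 = 0
  1/5·s² − (6/13 + 1/5)·s + 6/13 = 0
which factors as (s − 1)·(1/5·s − 6/13) = 0, giving roots s = 1 and s = (6/13)/(1/5) = 30/13. Since 30/13 ≥ 1, the smallest root in [0, 1] is s = 1.)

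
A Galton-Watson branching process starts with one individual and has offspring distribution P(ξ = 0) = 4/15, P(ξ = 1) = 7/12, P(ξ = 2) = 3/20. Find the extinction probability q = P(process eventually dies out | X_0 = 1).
q = 1

Mean offspring μ = 0·4/15 + 1·7/12 + 2·3/20 = 53/60 ≤ 1. For μ ≤ 1 with offspring not concentrated at 1, the Galton-Watson process goes extinct almost surely, so q = 1.
(Algebraic check: The pgf is f(s) = 4/15 + 7/12·s + 3/20·s². The extinction probability q is the smallest fixed point of f in [0, 1]. Setting s = f(s):
  3/20·s² + (7/12 − 1)·s + 4/15 = 0
  3/20·s² − (4/15 + 3/20)·s + 4/15 = 0
which factors as (s − 1)·(3/20·s − 4/15) = 0, giving roots s = 1 and s = (4/15)/(3/20) = 16/9. Since 16/9 ≥ 1, the smallest root in [0, 1] is s = 1.)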